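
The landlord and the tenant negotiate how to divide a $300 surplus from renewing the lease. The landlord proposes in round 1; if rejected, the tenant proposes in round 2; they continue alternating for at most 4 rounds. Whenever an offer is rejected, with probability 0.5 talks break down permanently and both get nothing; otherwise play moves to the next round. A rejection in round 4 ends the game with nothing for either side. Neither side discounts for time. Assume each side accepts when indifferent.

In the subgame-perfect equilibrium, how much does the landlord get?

187.5

Round 4 (the tenant proposes): the landlord will accept anything ≥ 0, so the tenant offers 0 and keeps 300.
Round 3 (the landlord proposes): rejecting gives the tenant an expected 0.5 × 300 = 150; the landlord offers that and keeps 150.
Round 2 (the tenant proposes): rejecting gives the landlord an expected 0.5 × 150 = 75. The tenant offers 75 and keeps 300 − 75 = 225.
Round 1 (the landlord proposes): rejecting gives the tenant an expected 0.5 × 225 = 112.5; the landlord offers that and keeps 187.5.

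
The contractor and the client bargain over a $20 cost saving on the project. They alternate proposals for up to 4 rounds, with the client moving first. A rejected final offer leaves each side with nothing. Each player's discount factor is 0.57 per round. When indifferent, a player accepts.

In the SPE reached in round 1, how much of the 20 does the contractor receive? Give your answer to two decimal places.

Round 4 (the contractor proposes): rejection yields 0 for the client; the contractor offers 0 and keeps 20.
Round 3 (the client proposes): the contractor can get 20 next round, worth 0.57 × 20 = 11.4 now; the client offers that and keeps 8.6.
Round 2 (the contractor proposes): the client can get 8.6 next round, worth 0.57 × 8.6 = 4.902 now; the contractor offers that and keeps 15.098.
Round 1 (the client proposes): the contractor can get 15.098 next round, worth 0.57 × 15.098 = 8.60586 now; the client offers that and keeps 11.39414.

8.61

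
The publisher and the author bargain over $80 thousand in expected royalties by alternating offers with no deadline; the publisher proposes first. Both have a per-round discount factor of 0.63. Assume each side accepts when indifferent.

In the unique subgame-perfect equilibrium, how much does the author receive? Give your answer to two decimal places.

When the publisher proposes, the author accepts any offer worth at least 0.63 times what the author would get by proposing next round; and vice versa.
This gives x = 80 − 0.63y and y = 80 − 0.63x, where x and y are each side's share when it proposes.
Hence (1 − 0.63·0.63)x = 80(1 − 0.63), i.e. 0.6031·x = 29.6.
x ≈ 49.0798; the author's share is 80 − x ≈ 30.9202.

30.92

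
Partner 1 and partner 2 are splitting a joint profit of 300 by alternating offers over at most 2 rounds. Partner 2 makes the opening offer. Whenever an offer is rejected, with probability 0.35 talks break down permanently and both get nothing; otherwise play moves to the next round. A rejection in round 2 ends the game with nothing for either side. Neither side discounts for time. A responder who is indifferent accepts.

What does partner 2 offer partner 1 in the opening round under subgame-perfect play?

195

By backward induction:
Round 2 (partner 1 proposes): partner 2 will accept anything ≥ 0, so partner 1 offers 0 and keeps 300.
Round 1 (partner 2 proposes): rejecting gives partner 1 an expected 0.65 × 300 = 195, so partner 2 offers 195, keeping 105.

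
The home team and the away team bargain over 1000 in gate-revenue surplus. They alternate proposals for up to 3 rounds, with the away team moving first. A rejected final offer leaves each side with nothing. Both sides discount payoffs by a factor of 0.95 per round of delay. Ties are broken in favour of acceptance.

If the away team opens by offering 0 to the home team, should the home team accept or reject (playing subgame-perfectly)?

Round 3 (the away team proposes): the home team will accept anything ≥ 0, so the away team offers 0 and keeps 1000.
Round 2 (the home team proposes): the away team can get 1000 next round, worth 0.95 × 1000 = 950 now. The home team offers 950 and keeps 1000 − 950 = 50.
So by rejecting in round 1, the home team gets 50 next round, worth 0.95 × 50 = 47.5 now.
Offer 0 < 47.5, so the home team rejects.

Reject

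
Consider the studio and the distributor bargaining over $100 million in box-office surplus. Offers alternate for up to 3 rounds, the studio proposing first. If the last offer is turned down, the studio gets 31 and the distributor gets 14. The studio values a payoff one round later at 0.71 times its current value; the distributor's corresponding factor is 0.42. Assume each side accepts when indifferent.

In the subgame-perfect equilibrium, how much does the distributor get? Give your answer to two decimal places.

Round 3 (the studio proposes): the distributor gets 14 if talks fail, so the studio offers 14 and keeps 86.
Round 2 (the distributor proposes): the studio can get 86 next round, worth 0.71 × 86 = 61.06 now; the distributor offers that and keeps 38.94.
Round 1 (the studio proposes): the distributor can get 38.94 next round, worth 0.42 × 38.94 = 16.3548 now. The studio offers 16.3548 and keeps 100 − 16.3548 = 83.6452.

16.35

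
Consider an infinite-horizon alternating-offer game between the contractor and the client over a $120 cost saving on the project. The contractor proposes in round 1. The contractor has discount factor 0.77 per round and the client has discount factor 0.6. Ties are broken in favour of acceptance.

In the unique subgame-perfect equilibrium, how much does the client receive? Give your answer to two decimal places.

Let x be the contractor's share when the contractor proposes and y be the client's share when the client proposes.
The client accepts iff offered ≥ 0.6·y, so x = 120 − 0.6y. Symmetrically y = 120 − 0.77x.
Substituting: x = 120 − 0.6(120 − 0.77x), giving x(1 − 0.77·0.6) = 120(1 − 0.6).
So x = 120 × 0.4 / 0.538 ≈ 89.2193, and the client receives 120 − x ≈ 30.7807.

30.78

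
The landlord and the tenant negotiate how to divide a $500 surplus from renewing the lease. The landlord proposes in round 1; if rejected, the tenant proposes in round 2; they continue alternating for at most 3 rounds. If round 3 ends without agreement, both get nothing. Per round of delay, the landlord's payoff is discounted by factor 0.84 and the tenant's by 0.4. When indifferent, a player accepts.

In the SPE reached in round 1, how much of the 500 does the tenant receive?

Round 3 (the landlord proposes): the tenant will accept anything ≥ 0, so the landlord offers 0 and keeps 500.
Round 2 (the tenant proposes): the landlord can get 500 next round, worth 0.84 × 500 = 420 now, so the tenant offers 420, keeping 80.
Round 1 (the landlord proposes): the tenant can get 80 next round, worth 0.4 × 80 = 32 now. The landlord offers 32 and keeps 500 − 32 = 468.

32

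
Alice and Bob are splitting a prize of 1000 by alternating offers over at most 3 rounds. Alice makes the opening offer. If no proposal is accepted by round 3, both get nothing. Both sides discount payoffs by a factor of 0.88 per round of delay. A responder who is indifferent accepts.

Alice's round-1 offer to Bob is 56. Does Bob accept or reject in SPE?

Reject

Round 3 (Alice proposes): rejection yields 0 for Bob; Alice offers 0 and keeps 1000.
Round 2 (Bob proposes): Alice can get 1000 next round, worth 0.88 × 1000 = 880 now. Bob offers 880 and keeps 1000 − 880 = 120.
So by rejecting in round 1, Bob gets 120 next round, worth 0.88 × 120 = 105.6 now.
Offer 56 < 105.6, so Bob rejects.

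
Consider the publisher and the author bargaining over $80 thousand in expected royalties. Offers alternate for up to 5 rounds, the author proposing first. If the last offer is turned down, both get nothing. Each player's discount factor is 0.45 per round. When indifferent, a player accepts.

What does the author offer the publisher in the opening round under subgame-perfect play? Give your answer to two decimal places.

23.81

Round 5 (the author proposes): the publisher will accept anything ≥ 0, so the author offers 0 and keeps 80.
Round 4 (the publisher proposes): the author can get 80 next round, worth 0.45 × 80 = 36 now; the publisher offers that and keeps 44.
Round 3 (the author proposes): the publisher can get 44 next round, worth 0.45 × 44 = 19.8 now; the author offers that and keeps 60.2.
Round 2 (the publisher proposes): the author can get 60.2 next round, worth 0.45 × 60.2 = 27.09 now. The publisher offers 27.09 and keeps 80 − 27.09 = 52.91.
Round 1 (the author proposes): the publisher can get 52.91 next round, worth 0.45 × 52.91 = 23.8095 now, so the author offers 23.8095, keeping 56.1905.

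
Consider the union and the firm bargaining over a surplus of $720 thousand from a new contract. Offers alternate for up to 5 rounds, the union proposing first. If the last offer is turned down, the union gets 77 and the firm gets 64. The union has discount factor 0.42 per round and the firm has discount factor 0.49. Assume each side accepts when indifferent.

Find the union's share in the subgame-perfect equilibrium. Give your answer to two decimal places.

470.55

Round 5 (the union proposes): the firm gets 64 if talks fail, so the union offers 64 and keeps 656.
Round 4 (the firm proposes): the union can get 656 next round, worth 0.42 × 656 = 275.52 now; the firm offers that and keeps 444.48.
Round 3 (the union proposes): the firm can get 444.48 next round, worth 0.49 × 444.48 = 217.7952 now. The union offers 217.7952 and keeps 720 − 217.7952 = 502.2048.
Round 2 (the firm proposes): the union can get 502.2048 next round, worth 0.42 × 502.2048 = 210.926016 now. The firm offers 210.926016 and keeps 720 − 210.926016 = 509.073984.
Round 1 (the union proposes): the firm can get 509.073984 next round, worth 0.49 × 509.073984 = 249.44625216 now, so the union offers 249.44625216, keeping 470.55374784.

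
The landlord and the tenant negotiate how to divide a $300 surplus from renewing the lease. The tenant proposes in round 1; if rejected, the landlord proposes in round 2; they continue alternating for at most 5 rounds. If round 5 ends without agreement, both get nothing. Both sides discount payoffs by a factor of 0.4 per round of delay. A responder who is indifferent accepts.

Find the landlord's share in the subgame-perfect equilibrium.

83.52

Round 5 (the tenant proposes): the landlord will accept anything ≥ 0, so the tenant offers 0 and keeps 300.
Round 4 (the landlord proposes): the tenant can get 300 next round, worth 0.4 × 300 = 120 now, so the landlord offers 120, keeping 180.
Round 3 (the tenant proposes): the landlord can get 180 next round, worth 0.4 × 180 = 72 now. The tenant offers 72 and keeps 300 − 72 = 228.
Round 2 (the landlord proposes): the tenant can get 228 next round, worth 0.4 × 228 = 91.2 now, so the landlord offers 91.2, keeping 208.8.
Round 1 (the tenant proposes): the landlord can get 208.8 next round, worth 0.4 × 208.8 = 83.52 now, so the tenant offers 83.52, keeping 216.48.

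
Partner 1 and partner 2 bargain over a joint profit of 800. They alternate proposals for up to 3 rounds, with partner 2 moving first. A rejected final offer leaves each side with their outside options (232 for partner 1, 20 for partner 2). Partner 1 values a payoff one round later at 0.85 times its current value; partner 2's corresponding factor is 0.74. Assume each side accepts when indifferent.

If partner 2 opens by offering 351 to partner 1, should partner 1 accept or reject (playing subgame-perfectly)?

Round 3 (partner 2 proposes): partner 1 gets 232 if talks fail, so partner 2 offers 232 and keeps 568.
Round 2 (partner 1 proposes): partner 2 can get 568 next round, worth 0.74 × 568 = 420.32 now, so partner 1 offers 420.32, keeping 379.68.
So by rejecting in round 1, partner 1 gets 379.68 next round, worth 0.85 × 379.68 = 322.728 now.
Offer 351 ≥ 322.728, so partner 1 accepts.

Accept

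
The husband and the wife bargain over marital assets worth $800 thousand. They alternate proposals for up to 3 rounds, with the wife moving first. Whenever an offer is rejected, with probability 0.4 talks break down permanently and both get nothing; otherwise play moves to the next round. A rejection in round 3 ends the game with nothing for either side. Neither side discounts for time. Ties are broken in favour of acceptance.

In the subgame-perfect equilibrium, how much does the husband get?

192

By backward induction:
Round 3 (the wife proposes): rejection yields 0 for the husband; the wife offers 0 and keeps 800.
Round 2 (the husband proposes): rejecting gives the wife an expected 0.6 × 800 = 480. The husband offers 480 and keeps 800 − 480 = 320.
Round 1 (the wife proposes): rejecting gives the husband an expected 0.6 × 320 = 192, so the wife offers 192, keeping 608.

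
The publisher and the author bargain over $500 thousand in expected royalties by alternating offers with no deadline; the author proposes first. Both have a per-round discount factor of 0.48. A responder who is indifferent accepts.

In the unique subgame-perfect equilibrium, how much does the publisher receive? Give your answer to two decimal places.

162.16

In a stationary SPE each proposer offers the other exactly their discounted continuation value.
If the author keeps x when proposing and the publisher keeps y when proposing, then x = 500 − 0.48y and y = 500 − 0.48x.
Solving: x = 500(1 − 0.48) / (1 − 0.48·0.48) = 260 / 0.7696 ≈ 337.8378.
The publisher gets 500 − 337.8378 ≈ 162.1622.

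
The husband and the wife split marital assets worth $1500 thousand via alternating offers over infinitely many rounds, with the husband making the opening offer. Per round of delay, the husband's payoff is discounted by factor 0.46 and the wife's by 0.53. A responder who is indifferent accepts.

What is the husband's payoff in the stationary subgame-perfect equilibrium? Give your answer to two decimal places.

Let x be the husband's share when the husband proposes and y be the wife's share when the wife proposes.
The wife accepts iff offered ≥ 0.53·y, so x = 1500 − 0.53y. Symmetrically y = 1500 − 0.46x.
Substituting: x = 1500 − 0.53(1500 − 0.46x), giving x(1 − 0.46·0.53) = 1500(1 − 0.53).
So x = 1500 × 0.47 / 0.7562 ≈ 932.2930, and the wife receives 1500 − x ≈ 567.7070.

932.29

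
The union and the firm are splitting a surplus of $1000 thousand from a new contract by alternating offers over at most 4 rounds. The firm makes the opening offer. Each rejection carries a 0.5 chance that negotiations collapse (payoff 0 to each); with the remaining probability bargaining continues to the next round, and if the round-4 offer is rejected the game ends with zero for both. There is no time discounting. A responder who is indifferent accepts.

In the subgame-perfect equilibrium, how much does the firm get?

625

By backward induction:
Round 4 (the union proposes): rejection yields 0 for the firm; the union offers 0 and keeps 1000.
Round 3 (the firm proposes): rejecting gives the union an expected 0.5 × 1000 = 500. The firm offers 500 and keeps 1000 − 500 = 500.
Round 2 (the union proposes): rejecting gives the firm an expected 0.5 × 500 = 250. The union offers 250 and keeps 1000 − 250 = 750.
Round 1 (the firm proposes): rejecting gives the union an expected 0.5 × 750 = 375, so the firm offers 375, keeping 625.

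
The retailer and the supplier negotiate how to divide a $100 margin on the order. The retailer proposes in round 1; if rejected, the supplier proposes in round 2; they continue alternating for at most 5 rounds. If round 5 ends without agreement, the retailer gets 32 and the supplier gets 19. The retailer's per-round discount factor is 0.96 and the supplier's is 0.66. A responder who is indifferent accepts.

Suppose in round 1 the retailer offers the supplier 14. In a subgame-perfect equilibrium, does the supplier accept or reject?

Round 5 (the retailer proposes): the supplier gets 19 if talks fail, so the retailer offers 19 and keeps 81.
Round 4 (the supplier proposes): the retailer can get 81 next round, worth 0.96 × 81 = 77.76 now; the supplier offers that and keeps 22.24.
Round 3 (the retailer proposes): the supplier can get 22.24 next round, worth 0.66 × 22.24 = 14.6784 now, so the retailer offers 14.6784, keeping 85.3216.
Round 2 (the supplier proposes): the retailer can get 85.3216 next round, worth 0.96 × 85.3216 = 81.908736 now, so the supplier offers 81.908736, keeping 18.091264.
So by rejecting in round 1, the supplier gets 18.091264 next round, worth 0.66 × 18.091264 = 11.94023424 now.
Offer 14 ≥ 11.94023424, so the supplier accepts.

Accept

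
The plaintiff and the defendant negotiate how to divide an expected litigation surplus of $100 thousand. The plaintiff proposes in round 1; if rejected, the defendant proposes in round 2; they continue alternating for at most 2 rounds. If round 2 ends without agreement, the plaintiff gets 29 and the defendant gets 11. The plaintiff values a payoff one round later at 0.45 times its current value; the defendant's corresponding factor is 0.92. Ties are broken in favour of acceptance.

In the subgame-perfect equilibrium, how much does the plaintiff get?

Round 2 (the defendant proposes): the plaintiff gets 29 if talks fail, so the defendant offers 29 and keeps 71.
Round 1 (the plaintiff proposes): the defendant can get 71 next round, worth 0.92 × 71 = 65.32 now; the plaintiff offers that and keeps 34.68.

34.68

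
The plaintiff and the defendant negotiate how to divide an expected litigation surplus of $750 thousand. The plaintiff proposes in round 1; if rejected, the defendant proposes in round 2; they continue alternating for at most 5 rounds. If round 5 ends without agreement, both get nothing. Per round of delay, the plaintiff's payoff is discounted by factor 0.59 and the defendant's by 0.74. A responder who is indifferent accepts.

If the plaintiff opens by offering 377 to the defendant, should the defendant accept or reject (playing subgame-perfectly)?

Accept

Round 5 (the plaintiff proposes): rejection yields 0 for the defendant; the plaintiff offers 0 and keeps 750.
Round 4 (the defendant proposes): the plaintiff can get 750 next round, worth 0.59 × 750 = 442.5 now; the defendant offers that and keeps 307.5.
Round 3 (the plaintiff proposes): the defendant can get 307.5 next round, worth 0.74 × 307.5 = 227.55 now, so the plaintiff offers 227.55, keeping 522.45.
Round 2 (the defendant proposes): the plaintiff can get 522.45 next round, worth 0.59 × 522.45 = 308.2455 now; the defendant offers that and keeps 441.7545.
So by rejecting in round 1, the defendant gets 441.7545 next round, worth 0.74 × 441.7545 = 326.89833 now.
Offer 377 ≥ 326.89833, so the defendant accepts.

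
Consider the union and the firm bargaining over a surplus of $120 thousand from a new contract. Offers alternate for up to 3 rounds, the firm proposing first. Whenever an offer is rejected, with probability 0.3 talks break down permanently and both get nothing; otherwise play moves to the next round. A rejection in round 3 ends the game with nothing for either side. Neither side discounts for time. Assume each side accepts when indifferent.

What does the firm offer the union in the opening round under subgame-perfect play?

By backward induction:
Round 3 (the firm proposes): rejection yields 0 for the union; the firm offers 0 and keeps 120.
Round 2 (the union proposes): rejecting gives the firm an expected 0.7 × 120 = 84. The union offers 84 and keeps 120 − 84 = 36.
Round 1 (the firm proposes): rejecting gives the union an expected 0.7 × 36 = 25.2, so the firm offers 25.2, keeping 94.8.

25.2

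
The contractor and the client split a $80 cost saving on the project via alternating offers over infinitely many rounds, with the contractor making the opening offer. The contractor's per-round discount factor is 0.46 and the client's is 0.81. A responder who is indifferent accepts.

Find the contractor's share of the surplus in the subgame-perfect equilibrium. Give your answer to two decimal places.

24.23

In a stationary SPE each proposer offers the other exactly their discounted continuation value.
If the contractor keeps x when proposing and the client keeps y when proposing, then x = 80 − 0.81y and y = 80 − 0.46x.
Solving: x = 80(1 − 0.81) / (1 − 0.46·0.81) = 15.2 / 0.6274 ≈ 24.2270.
The client gets 80 − 24.2270 ≈ 55.7730.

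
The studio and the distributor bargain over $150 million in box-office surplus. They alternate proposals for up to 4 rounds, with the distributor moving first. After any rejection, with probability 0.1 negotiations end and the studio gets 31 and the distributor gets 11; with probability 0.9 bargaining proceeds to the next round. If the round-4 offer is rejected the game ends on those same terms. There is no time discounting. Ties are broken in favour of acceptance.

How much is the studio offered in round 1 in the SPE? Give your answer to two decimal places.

By backward induction:
Round 4 (the studio proposes): the distributor gets 11 if talks fail, so the studio offers 11 and keeps 139.
Round 3 (the distributor proposes): rejecting gives the studio an expected 0.9 × 139 + 0.1 × 31 = 128.2, so the distributor offers 128.2, keeping 21.8.
Round 2 (the studio proposes): rejecting gives the distributor an expected 0.9 × 21.8 + 0.1 × 11 = 20.72; the studio offers that and keeps 129.28.
Round 1 (the distributor proposes): rejecting gives the studio an expected 0.9 × 129.28 + 0.1 × 31 = 119.452; the distributor offers that and keeps 30.548.

119.45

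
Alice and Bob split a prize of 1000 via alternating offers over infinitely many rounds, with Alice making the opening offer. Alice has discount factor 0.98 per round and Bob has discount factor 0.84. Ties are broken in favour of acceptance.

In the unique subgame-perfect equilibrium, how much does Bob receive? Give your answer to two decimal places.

Let x be Alice's share when Alice proposes and y be Bob's share when Bob proposes.
Bob accepts iff offered ≥ 0.84·y, so x = 1000 − 0.84y. Symmetrically y = 1000 − 0.98x.
Substituting: x = 1000 − 0.84(1000 − 0.98x), giving x(1 − 0.98·0.84) = 1000(1 − 0.84).
So x = 1000 × 0.16 / 0.1768 ≈ 904.9774, and Bob receives 1000 − x ≈ 95.0226.

95.02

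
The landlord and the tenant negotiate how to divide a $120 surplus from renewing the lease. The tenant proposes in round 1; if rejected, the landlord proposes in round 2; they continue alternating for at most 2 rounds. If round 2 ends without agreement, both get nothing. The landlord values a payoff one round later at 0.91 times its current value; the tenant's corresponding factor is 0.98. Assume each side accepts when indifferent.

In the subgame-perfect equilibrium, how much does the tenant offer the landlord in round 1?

109.2

By backward induction:
Round 2 (the landlord proposes): rejection yields 0 for the tenant; the landlord offers 0 and keeps 120.
Round 1 (the tenant proposes): the landlord can get 120 next round, worth 0.91 × 120 = 109.2 now, so the tenant offers 109.2, keeping 10.8.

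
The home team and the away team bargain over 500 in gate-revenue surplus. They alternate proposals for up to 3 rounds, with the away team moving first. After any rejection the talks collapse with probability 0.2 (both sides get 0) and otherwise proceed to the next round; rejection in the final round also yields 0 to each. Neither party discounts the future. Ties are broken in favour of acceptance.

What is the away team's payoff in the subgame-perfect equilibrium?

420

Round 3 (the away team proposes): the home team will accept anything ≥ 0, so the away team offers 0 and keeps 500.
Round 2 (the home team proposes): rejecting gives the away team an expected 0.8 × 500 = 400, so the home team offers 400, keeping 100.
Round 1 (the away team proposes): rejecting gives the home team an expected 0.8 × 100 = 80. The away team offers 80 and keeps 500 − 80 = 420.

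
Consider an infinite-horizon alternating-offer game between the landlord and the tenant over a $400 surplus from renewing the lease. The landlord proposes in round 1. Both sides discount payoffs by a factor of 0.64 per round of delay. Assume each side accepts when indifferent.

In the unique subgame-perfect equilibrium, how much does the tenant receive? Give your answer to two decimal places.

Let x be the landlord's share when the landlord proposes and y be the tenant's share when the tenant proposes.
The tenant accepts iff offered ≥ 0.64·y, so x = 400 − 0.64y. Symmetrically y = 400 − 0.64x.
Substituting: x = 400 − 0.64(400 − 0.64x), giving x(1 − 0.64·0.64) = 400(1 − 0.64).
So x = 400 × 0.36 / 0.5904 ≈ 243.9024, and the tenant receives 400 − x ≈ 156.0976.

156.10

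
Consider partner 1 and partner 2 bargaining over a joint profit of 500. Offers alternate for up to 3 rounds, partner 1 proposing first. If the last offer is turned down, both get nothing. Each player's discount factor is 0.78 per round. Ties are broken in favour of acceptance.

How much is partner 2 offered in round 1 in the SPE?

85.8

Work backward from the last round.
Round 3 (partner 1 proposes): partner 2 will accept anything ≥ 0, so partner 1 offers 0 and keeps 500.
Round 2 (partner 2 proposes): partner 1 can get 500 next round, worth 0.78 × 500 = 390 now. Partner 2 offers 390 and keeps 500 − 390 = 110.
Round 1 (partner 1 proposes): partner 2 can get 110 next round, worth 0.78 × 110 = 85.8 now, so partner 1 offers 85.8, keeping 414.2.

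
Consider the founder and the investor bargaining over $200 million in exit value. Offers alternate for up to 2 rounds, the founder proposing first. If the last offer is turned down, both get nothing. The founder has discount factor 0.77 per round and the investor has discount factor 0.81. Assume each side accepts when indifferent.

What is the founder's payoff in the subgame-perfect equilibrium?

Solve by backward induction from round 2.
Round 2 (the investor proposes): rejection yields 0 for the founder; the investor offers 0 and keeps 200.
Round 1 (the founder proposes): the investor can get 200 next round, worth 0.81 × 200 = 162 now; the founder offers that and keeps 38.

38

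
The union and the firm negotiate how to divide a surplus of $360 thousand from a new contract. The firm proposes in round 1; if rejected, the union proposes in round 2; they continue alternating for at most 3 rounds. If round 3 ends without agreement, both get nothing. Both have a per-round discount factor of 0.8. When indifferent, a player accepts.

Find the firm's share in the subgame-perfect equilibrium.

Round 3 (the firm proposes): rejection yields 0 for the union; the firm offers 0 and keeps 360.
Round 2 (the union proposes): the firm can get 360 next round, worth 0.8 × 360 = 288 now, so the union offers 288, keeping 72.
Round 1 (the firm proposes): the union can get 72 next round, worth 0.8 × 72 = 57.6 now; the firm offers that and keeps 302.4.

302.4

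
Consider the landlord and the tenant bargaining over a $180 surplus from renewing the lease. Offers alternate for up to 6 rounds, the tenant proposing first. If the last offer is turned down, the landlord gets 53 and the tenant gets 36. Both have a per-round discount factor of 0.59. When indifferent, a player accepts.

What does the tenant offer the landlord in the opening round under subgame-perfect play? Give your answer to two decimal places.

Round 6 (the landlord proposes): the tenant gets 36 if talks fail, so the landlord offers 36 and keeps 144.
Round 5 (the tenant proposes): the landlord can get 144 next round, worth 0.59 × 144 = 84.96 now; the tenant offers that and keeps 95.04.
Round 4 (the landlord proposes): the tenant can get 95.04 next round, worth 0.59 × 95.04 = 56.0736 now; the landlord offers that and keeps 123.9264.
Round 3 (the tenant proposes): the landlord can get 123.9264 next round, worth 0.59 × 123.9264 = 73.116576 now, so the tenant offers 73.116576, keeping 106.883424.
Round 2 (the landlord proposes): the tenant can get 106.883424 next round, worth 0.59 × 106.883424 = 63.06122016 now. The landlord offers 63.06122016 and keeps 180 − 63.06122016 = 116.93877984.
Round 1 (the tenant proposes): the landlord can get 116.93877984 next round, worth 0.59 × 116.93877984 = 68.9938801056 now. The tenant offers 68.9938801056 and keeps 180 − 68.9938801056 = 111.0061198944.

68.99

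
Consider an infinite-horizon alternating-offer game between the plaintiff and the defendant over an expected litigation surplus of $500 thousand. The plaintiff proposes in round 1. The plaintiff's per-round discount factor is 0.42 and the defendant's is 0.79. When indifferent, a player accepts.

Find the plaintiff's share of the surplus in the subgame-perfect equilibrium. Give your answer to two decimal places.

When the plaintiff proposes, the defendant accepts any offer worth at least 0.79 times what the defendant would get by proposing next round; and vice versa.
This gives x = 500 − 0.79y and y = 500 − 0.42x, where x and y are each side's share when it proposes.
Hence (1 − 0.79·0.42)x = 500(1 − 0.79), i.e. 0.6682·x = 105.
x ≈ 157.1386; the defendant's share is 500 − x ≈ 342.8614.

157.14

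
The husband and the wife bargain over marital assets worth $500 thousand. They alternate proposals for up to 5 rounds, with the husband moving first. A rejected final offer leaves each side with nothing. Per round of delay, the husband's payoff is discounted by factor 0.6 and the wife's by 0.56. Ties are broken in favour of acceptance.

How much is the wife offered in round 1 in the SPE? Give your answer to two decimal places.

Round 5 (the husband proposes): rejection yields 0 for the wife; the husband offers 0 and keeps 500.
Round 4 (the wife proposes): the husband can get 500 next round, worth 0.6 × 500 = 300 now. The wife offers 300 and keeps 500 − 300 = 200.
Round 3 (the husband proposes): the wife can get 200 next round, worth 0.56 × 200 = 112 now. The husband offers 112 and keeps 500 − 112 = 388.
Round 2 (the wife proposes): the husband can get 388 next round, worth 0.6 × 388 = 232.8 now, so the wife offers 232.8, keeping 267.2.
Round 1 (the husband proposes): the wife can get 267.2 next round, worth 0.56 × 267.2 = 149.632 now. The husband offers 149.632 and keeps 500 − 149.632 = 350.368.

149.63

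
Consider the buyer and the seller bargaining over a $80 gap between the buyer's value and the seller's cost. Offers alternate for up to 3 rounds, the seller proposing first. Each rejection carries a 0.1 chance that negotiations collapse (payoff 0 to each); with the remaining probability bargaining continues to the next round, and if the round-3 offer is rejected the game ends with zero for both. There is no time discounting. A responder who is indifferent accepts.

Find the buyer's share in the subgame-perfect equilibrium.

Round 3 (the seller proposes): the buyer will accept anything ≥ 0, so the seller offers 0 and keeps 80.
Round 2 (the buyer proposes): rejecting gives the seller an expected 0.9 × 80 = 72; the buyer offers that and keeps 8.
Round 1 (the seller proposes): rejecting gives the buyer an expected 0.9 × 8 = 7.2, so the seller offers 7.2, keeping 72.8.

7.2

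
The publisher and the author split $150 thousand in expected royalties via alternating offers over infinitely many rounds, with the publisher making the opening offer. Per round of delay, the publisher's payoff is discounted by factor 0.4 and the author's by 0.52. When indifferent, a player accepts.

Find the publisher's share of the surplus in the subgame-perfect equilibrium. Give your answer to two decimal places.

In a stationary SPE each proposer offers the other exactly their discounted continuation value.
If the publisher keeps x when proposing and the author keeps y when proposing, then x = 150 − 0.52y and y = 150 − 0.4x.
Solving: x = 150(1 − 0.52) / (1 − 0.4·0.52) = 72 / 0.792 ≈ 90.9091.
The author gets 150 − 90.9091 ≈ 59.0909.

90.91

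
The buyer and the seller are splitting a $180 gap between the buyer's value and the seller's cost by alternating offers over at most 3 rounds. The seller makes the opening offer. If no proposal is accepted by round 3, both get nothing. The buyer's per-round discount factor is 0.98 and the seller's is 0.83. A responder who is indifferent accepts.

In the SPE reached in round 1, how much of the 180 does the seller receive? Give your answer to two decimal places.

Round 3 (the seller proposes): rejection yields 0 for the buyer; the seller offers 0 and keeps 180.
Round 2 (the buyer proposes): the seller can get 180 next round, worth 0.83 × 180 = 149.4 now. The buyer offers 149.4 and keeps 180 − 149.4 = 30.6.
Round 1 (the seller proposes): the buyer can get 30.6 next round, worth 0.98 × 30.6 = 29.988 now, so the seller offers 29.988, keeping 150.012.

150.01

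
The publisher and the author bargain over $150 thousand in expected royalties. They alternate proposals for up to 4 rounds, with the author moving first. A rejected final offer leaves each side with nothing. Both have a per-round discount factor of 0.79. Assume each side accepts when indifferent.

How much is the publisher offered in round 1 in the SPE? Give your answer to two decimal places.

98.84

Round 4 (the publisher proposes): rejection yields 0 for the author; the publisher offers 0 and keeps 150.
Round 3 (the author proposes): the publisher can get 150 next round, worth 0.79 × 150 = 118.5 now, so the author offers 118.5, keeping 31.5.
Round 2 (the publisher proposes): the author can get 31.5 next round, worth 0.79 × 31.5 = 24.885 now. The publisher offers 24.885 and keeps 150 − 24.885 = 125.115.
Round 1 (the author proposes): the publisher can get 125.115 next round, worth 0.79 × 125.115 = 98.84085 now, so the author offers 98.84085, keeping 51.15915.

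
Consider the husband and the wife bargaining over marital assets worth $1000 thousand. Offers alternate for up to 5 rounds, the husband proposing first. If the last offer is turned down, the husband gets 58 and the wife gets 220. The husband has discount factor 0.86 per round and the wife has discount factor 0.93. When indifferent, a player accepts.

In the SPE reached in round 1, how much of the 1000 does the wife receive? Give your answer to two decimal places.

375.06

Solve by backward induction from round 5.
Round 5 (the husband proposes): the wife gets 220 if talks fail, so the husband offers 220 and keeps 780.
Round 4 (the wife proposes): the husband can get 780 next round, worth 0.86 × 780 = 670.8 now. The wife offers 670.8 and keeps 1000 − 670.8 = 329.2.
Round 3 (the husband proposes): the wife can get 329.2 next round, worth 0.93 × 329.2 = 306.156 now; the husband offers that and keeps 693.844.
Round 2 (the wife proposes): the husband can get 693.844 next round, worth 0.86 × 693.844 = 596.70584 now, so the wife offers 596.70584, keeping 403.29416.
Round 1 (the husband proposes): the wife can get 403.29416 next round, worth 0.93 × 403.29416 = 375.0635688 now. The husband offers 375.0635688 and keeps 1000 − 375.0635688 = 624.9364312.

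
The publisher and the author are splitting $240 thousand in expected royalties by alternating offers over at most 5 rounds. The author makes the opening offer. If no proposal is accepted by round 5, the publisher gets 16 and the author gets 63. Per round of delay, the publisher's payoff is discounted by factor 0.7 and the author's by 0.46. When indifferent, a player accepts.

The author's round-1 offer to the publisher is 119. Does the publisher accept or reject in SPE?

Reject

Work out the publisher's continuation value if the offer is rejected.
Round 5 (the author proposes): the publisher gets 16 if talks fail, so the author offers 16 and keeps 224.
Round 4 (the publisher proposes): the author can get 224 next round, worth 0.46 × 224 = 103.04 now; the publisher offers that and keeps 136.96.
Round 3 (the author proposes): the publisher can get 136.96 next round, worth 0.7 × 136.96 = 95.872 now. The author offers 95.872 and keeps 240 − 95.872 = 144.128.
Round 2 (the publisher proposes): the author can get 144.128 next round, worth 0.46 × 144.128 = 66.29888 now. The publisher offers 66.29888 and keeps 240 − 66.29888 = 173.70112.
So by rejecting in round 1, the publisher gets 173.70112 next round, worth 0.7 × 173.70112 = 121.590784 now.
Offer 119 < 121.590784, so the publisher rejects.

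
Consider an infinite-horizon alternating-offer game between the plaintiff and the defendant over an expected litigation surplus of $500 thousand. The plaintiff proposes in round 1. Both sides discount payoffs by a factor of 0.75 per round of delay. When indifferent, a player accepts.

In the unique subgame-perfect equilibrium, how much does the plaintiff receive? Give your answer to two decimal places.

285.71

When the plaintiff proposes, the defendant accepts any offer worth at least 0.75 times what the defendant would get by proposing next round; and vice versa.
This gives x = 500 − 0.75y and y = 500 − 0.75x, where x and y are each side's share when it proposes.
Hence (1 − 0.75·0.75)x = 500(1 − 0.75), i.e. 0.4375·x = 125.
x ≈ 285.7143; the defendant's share is 500 − x ≈ 214.2857.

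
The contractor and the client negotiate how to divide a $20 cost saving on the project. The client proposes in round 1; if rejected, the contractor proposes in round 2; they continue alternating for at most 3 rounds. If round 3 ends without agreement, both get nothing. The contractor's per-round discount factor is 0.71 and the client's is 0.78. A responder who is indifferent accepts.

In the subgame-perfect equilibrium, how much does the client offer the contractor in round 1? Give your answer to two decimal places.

Round 3 (the client proposes): rejection yields 0 for the contractor; the client offers 0 and keeps 20.
Round 2 (the contractor proposes): the client can get 20 next round, worth 0.78 × 20 = 15.6 now, so the contractor offers 15.6, keeping 4.4.
Round 1 (the client proposes): the contractor can get 4.4 next round, worth 0.71 × 4.4 = 3.124 now. The client offers 3.124 and keeps 20 − 3.124 = 16.876.

3.12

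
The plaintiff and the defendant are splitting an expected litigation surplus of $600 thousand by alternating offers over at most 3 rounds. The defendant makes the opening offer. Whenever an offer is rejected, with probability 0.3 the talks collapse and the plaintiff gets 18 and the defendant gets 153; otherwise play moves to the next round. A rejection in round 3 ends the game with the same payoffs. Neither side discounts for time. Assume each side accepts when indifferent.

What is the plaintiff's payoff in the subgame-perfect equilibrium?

Round 3 (the defendant proposes): the plaintiff gets 18 if talks fail, so the defendant offers 18 and keeps 582.
Round 2 (the plaintiff proposes): rejecting gives the defendant an expected 0.7 × 582 + 0.3 × 153 = 453.3. The plaintiff offers 453.3 and keeps 600 − 453.3 = 146.7.
Round 1 (the defendant proposes): rejecting gives the plaintiff an expected 0.7 × 146.7 + 0.3 × 18 = 108.09, so the defendant offers 108.09, keeping 491.91.

108.09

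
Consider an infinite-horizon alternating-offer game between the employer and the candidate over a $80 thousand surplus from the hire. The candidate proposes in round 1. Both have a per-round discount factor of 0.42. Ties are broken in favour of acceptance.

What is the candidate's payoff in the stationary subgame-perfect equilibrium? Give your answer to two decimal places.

In a stationary SPE each proposer offers the other exactly their discounted continuation value.
If the candidate keeps x when proposing and the employer keeps y when proposing, then x = 80 − 0.42y and y = 80 − 0.42x.
Solving: x = 80(1 − 0.42) / (1 − 0.42·0.42) = 46.4 / 0.8236 ≈ 56.3380.
The employer gets 80 − 56.3380 ≈ 23.6620.

56.34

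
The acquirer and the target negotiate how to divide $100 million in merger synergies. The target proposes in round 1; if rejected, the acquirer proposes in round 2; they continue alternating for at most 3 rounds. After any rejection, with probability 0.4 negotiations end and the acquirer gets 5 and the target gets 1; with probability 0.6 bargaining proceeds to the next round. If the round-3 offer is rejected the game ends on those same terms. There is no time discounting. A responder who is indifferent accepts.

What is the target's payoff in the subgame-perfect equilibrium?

By backward induction:
Round 3 (the target proposes): the acquirer gets 5 if talks fail, so the target offers 5 and keeps 95.
Round 2 (the acquirer proposes): rejecting gives the target an expected 0.6 × 95 + 0.4 × 1 = 57.4, so the acquirer offers 57.4, keeping 42.6.
Round 1 (the target proposes): rejecting gives the acquirer an expected 0.6 × 42.6 + 0.4 × 5 = 27.56, so the target offers 27.56, keeping 72.44.

72.44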